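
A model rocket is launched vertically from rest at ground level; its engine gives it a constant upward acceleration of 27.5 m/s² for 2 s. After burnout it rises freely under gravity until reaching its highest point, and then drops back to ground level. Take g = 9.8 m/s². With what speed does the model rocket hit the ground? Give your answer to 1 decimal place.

Phase 1 (powered ascent): v₀ = 0 m/s, a = 27.5 m/s².
v = v₀ + at = 0 + (27.5)(2) = 55.0 m/s
Δx = v₀t + ½at² = 0·2 + 0.5·27.5·2² = 55.0 m

Phase 2 (coasting upward): v₀ = 55.0 m/s, a = -9.8 m/s².
v = v₀ + at → t = (0 − 55.0) / -9.8 = 5.61 s
v² = v₀² + 2aΔx → Δx = (0² − 55.0²)/(2·-9.8) = 154 m

Phase 3 (free fall): v₀ = 0 m/s, a = -9.8 m/s².
Falls 209 m from rest: t = √(2·209/9.8) = 6.54 s; v = g·t = 64.1 m/s.
Impact speed = 64.1 m/s

64.1 m/s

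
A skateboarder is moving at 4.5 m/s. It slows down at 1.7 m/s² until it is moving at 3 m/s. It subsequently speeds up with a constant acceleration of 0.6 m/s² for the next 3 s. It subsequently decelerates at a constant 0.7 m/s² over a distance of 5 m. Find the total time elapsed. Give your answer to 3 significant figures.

5.02 s

Phase 1 (decelerating): v₀ = 4.50 m/s, a = -1.7 m/s².
v = v₀ + at → t = (3 − 4.50) / -1.7 = 0.882 s
v² = v₀² + 2aΔx → Δx = (3² − 4.50²)/(2·-1.7) = 3.31 m

Phase 2 (accelerating): v₀ = 3.00 m/s, a = 0.6 m/s².
v = v₀ + at = 3.00 + (0.6)(3) = 4.80 m/s
Δx = v₀t + ½at² = 3.00·3 + 0.5·0.6·3² = 11.7 m

Phase 3 (decelerating): v₀ = 4.80 m/s, a = -0.7 m/s².
v² = v₀² + 2aΔx = 4.80² + 2·-0.7·5 = 16.0 → v = 4.00 m/s
t = (v − v₀)/a = (4.00 − 4.80)/-0.7 = 1.14 s
Total time = 0.882 + 3.00 + 1.14 = 5.02 s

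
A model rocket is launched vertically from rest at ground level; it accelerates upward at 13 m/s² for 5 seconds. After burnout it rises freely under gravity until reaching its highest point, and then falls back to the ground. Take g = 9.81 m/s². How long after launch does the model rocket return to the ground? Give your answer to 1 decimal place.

Phase 1 (powered ascent): v₀ = 0 m/s, a = 13 m/s².
v = v₀ + at = 0 + (13)(5) = 65.0 m/s
Δx = v₀t + ½at² = 0·5 + 0.5·13·5² = 162 m

Phase 2 (coasting upward): v₀ = 65.0 m/s, a = -9.81 m/s².
v = v₀ + at → t = (0 − 65.0) / -9.81 = 6.63 s
v² = v₀² + 2aΔx → Δx = (0² − 65.0²)/(2·-9.81) = 215 m

Phase 3 (free fall): v₀ = 0 m/s, a = -9.81 m/s².
Falls 378 m from rest: t = √(2·378/9.81) = 8.78 s; v = g·t = 86.1 m/s.
Total time = 5.00 + 6.63 + 8.78 = 20.4 s

20.4 s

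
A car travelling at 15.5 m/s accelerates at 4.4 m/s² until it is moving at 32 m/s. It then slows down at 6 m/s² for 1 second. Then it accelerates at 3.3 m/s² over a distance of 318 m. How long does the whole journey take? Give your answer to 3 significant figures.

Phase 1 (accelerating): v₀ = 15.5 m/s, a = 4.4 m/s².
v = v₀ + at → t = (32 − 15.5) / 4.4 = 3.75 s
v² = v₀² + 2aΔx → Δx = (32² − 15.5²)/(2·4.4) = 89.1 m

Phase 2 (decelerating): v₀ = 32.0 m/s, a = -6 m/s².
v = v₀ + at = 32.0 + (-6)(1) = 26.0 m/s
Δx = v₀t + ½at² = 32.0·1 + 0.5·-6·1² = 29.0 m

Phase 3 (accelerating): v₀ = 26.0 m/s, a = 3.3 m/s².
v² = v₀² + 2aΔx = 26.0² + 2·3.3·318 = 2770 → v = 52.7 m/s
t = (v − v₀)/a = (52.7 − 26.0)/3.3 = 8.08 s
Total time = 3.75 + 1.00 + 8.08 = 12.8 s

12.8 s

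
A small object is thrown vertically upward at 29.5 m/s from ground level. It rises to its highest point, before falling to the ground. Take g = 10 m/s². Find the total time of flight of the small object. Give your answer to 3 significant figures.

Phase 1 (rising): v₀ = 29.5 m/s, a = -10 m/s².
v = v₀ + at → t = (0 − 29.5) / -10 = 2.95 s
v² = v₀² + 2aΔx → Δx = (0² − 29.5²)/(2·-10) = 43.5 m

Phase 2 (falling): v₀ = 0 m/s, a = -10 m/s².
Falls 43.5 m from rest: t = √(2·43.5/10) = 2.95 s; v = g·t = 29.5 m/s.
Total time = 2.95 + 2.95 = 5.90 s

5.90 s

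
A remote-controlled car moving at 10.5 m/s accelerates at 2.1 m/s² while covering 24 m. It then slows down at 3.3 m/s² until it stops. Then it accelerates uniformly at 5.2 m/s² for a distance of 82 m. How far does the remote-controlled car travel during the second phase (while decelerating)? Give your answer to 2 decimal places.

Phase 1 (accelerating): v₀ = 10.5 m/s, a = 2.1 m/s².
v² = v₀² + 2aΔx = 10.5² + 2·2.1·24 = 211 → v = 14.5 m/s
t = (v − v₀)/a = (14.5 − 10.5)/2.1 = 1.92 s

Phase 2 (decelerating): v₀ = 14.5 m/s, a = -3.3 m/s².
v = v₀ + at → t = (0 − 14.5) / -3.3 = 4.40 s
v² = v₀² + 2aΔx → Δx = (0² − 14.5²)/(2·-3.3) = 32.0 m
Distance in phase 2 = 32.0 m

31.98 m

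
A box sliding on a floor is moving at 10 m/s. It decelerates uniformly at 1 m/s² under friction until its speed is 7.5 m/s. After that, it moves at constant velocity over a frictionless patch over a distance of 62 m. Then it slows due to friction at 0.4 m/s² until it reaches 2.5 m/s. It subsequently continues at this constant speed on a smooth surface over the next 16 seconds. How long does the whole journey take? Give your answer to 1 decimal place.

39.3 s

Phase 1 (decelerating): v₀ = 10.0 m/s, a = -1 m/s².
v = v₀ + at → t = (7.5 − 10.0) / -1 = 2.50 s
v² = v₀² + 2aΔx → Δx = (7.5² − 10.0²)/(2·-1) = 21.9 m

Phase 2 (constant speed): v₀ = 7.50 m/s, a = 0 m/s².
Constant speed: t = d/v = 62/7.50 = 8.27 s

Phase 3 (decelerating): v₀ = 7.50 m/s, a = -0.4 m/s².
v = v₀ + at → t = (2.5 − 7.50) / -0.4 = 12.5 s
v² = v₀² + 2aΔx → Δx = (2.5² − 7.50²)/(2·-0.4) = 62.5 m

Phase 4 (constant speed): v₀ = 2.50 m/s, a = 0 m/s².
v = v₀ + at = 2.50 + (0)(16) = 2.50 m/s
Δx = v₀t + ½at² = 2.50·16 + 0.5·0·16² = 40.0 m
Total time = 2.50 + 8.27 + 12.5 + 16.0 = 39.3 s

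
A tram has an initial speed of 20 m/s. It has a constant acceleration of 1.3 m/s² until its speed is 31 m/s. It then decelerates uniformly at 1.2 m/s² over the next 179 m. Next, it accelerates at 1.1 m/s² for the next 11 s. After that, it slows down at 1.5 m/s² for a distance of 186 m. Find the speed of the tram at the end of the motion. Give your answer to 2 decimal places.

26.03 m/s

Phase 1 (accelerating): v₀ = 20.0 m/s, a = 1.3 m/s².
v = v₀ + at → t = (31 − 20.0) / 1.3 = 8.46 s
v² = v₀² + 2aΔx → Δx = (31² − 20.0²)/(2·1.3) = 216 m

Phase 2 (decelerating): v₀ = 31.0 m/s, a = -1.2 m/s².
v² = v₀² + 2aΔx = 31.0² + 2·-1.2·179 = 531 → v = 23.1 m/s
t = (v − v₀)/a = (23.1 − 31.0)/-1.2 = 6.62 s

Phase 3 (accelerating): v₀ = 23.1 m/s, a = 1.1 m/s².
v = v₀ + at = 23.1 + (1.1)(11) = 35.2 m/s
Δx = v₀t + ½at² = 23.1·11 + 0.5·1.1·11² = 320 m

Phase 4 (decelerating): v₀ = 35.2 m/s, a = -1.5 m/s².
v² = v₀² + 2aΔx = 35.2² + 2·-1.5·186 = 678 → v = 26.0 m/s
t = (v − v₀)/a = (26.0 − 35.2)/-1.5 = 6.08 s
Final speed = 26.0 m/s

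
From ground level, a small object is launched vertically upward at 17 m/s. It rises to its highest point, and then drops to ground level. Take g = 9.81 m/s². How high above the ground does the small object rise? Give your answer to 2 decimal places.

14.73 m

Phase 1 (rising): v₀ = 17.0 m/s, a = -9.81 m/s².
v = v₀ + at → t = (0 − 17.0) / -9.81 = 1.73 s
v² = v₀² + 2aΔx → Δx = (0² − 17.0²)/(2·-9.81) = 14.7 m
Maximum height = 14.7 m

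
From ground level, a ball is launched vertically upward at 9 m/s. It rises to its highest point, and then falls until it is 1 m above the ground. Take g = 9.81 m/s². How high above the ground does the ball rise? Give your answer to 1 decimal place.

4.1 m

Phase 1 (rising): v₀ = 9.00 m/s, a = -9.81 m/s².
v = v₀ + at → t = (0 − 9.00) / -9.81 = 0.917 s
v² = v₀² + 2aΔx → Δx = (0² − 9.00²)/(2·-9.81) = 4.13 m
Maximum height = 4.13 m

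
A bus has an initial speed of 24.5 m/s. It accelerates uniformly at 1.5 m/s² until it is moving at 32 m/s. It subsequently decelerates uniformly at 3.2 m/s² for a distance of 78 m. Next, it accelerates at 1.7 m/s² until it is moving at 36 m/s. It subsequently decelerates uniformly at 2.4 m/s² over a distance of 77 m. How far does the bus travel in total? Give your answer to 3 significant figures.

Phase 1 (accelerating): v₀ = 24.5 m/s, a = 1.5 m/s².
v = v₀ + at → t = (32 − 24.5) / 1.5 = 5.00 s
v² = v₀² + 2aΔx → Δx = (32² − 24.5²)/(2·1.5) = 141 m

Phase 2 (decelerating): v₀ = 32.0 m/s, a = -3.2 m/s².
v² = v₀² + 2aΔx = 32.0² + 2·-3.2·78 = 525 → v = 22.9 m/s
t = (v − v₀)/a = (22.9 − 32.0)/-3.2 = 2.84 s

Phase 3 (accelerating): v₀ = 22.9 m/s, a = 1.7 m/s².
v = v₀ + at → t = (36 − 22.9) / 1.7 = 7.70 s
v² = v₀² + 2aΔx → Δx = (36² − 22.9²)/(2·1.7) = 227 m

Phase 4 (decelerating): v₀ = 36.0 m/s, a = -2.4 m/s².
v² = v₀² + 2aΔx = 36.0² + 2·-2.4·77 = 926 → v = 30.4 m/s
t = (v − v₀)/a = (30.4 − 36.0)/-2.4 = 2.32 s
Total distance = 141 + 78.0 + 227 + 77.0 = 523 m

523 m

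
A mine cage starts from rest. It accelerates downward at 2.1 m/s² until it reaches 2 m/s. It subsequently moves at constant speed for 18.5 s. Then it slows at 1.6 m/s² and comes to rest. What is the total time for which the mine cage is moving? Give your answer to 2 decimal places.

20.70 s

Phase 1 (accelerating): v₀ = 0 m/s, a = 2.1 m/s².
v = v₀ + at → t = (2 − 0) / 2.1 = 0.952 s
v² = v₀² + 2aΔx → Δx = (2² − 0²)/(2·2.1) = 0.952 m

Phase 2 (constant speed): v₀ = 2.00 m/s, a = 0 m/s².
v = v₀ + at = 2.00 + (0)(18.5) = 2.00 m/s
Δx = v₀t + ½at² = 2.00·18.5 + 0.5·0·18.5² = 37.0 m

Phase 3 (decelerating): v₀ = 2.00 m/s, a = -1.6 m/s².
v = v₀ + at → t = (0 − 2.00) / -1.6 = 1.25 s
v² = v₀² + 2aΔx → Δx = (0² − 2.00²)/(2·-1.6) = 1.25 m
Total time = 0.952 + 18.5 + 1.25 = 20.7 s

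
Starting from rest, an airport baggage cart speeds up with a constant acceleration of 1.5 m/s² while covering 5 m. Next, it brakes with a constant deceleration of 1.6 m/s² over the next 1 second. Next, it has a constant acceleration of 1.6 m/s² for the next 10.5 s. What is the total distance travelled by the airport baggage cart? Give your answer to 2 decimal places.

Phase 1 (accelerating): v₀ = 0 m/s, a = 1.5 m/s².
v² = v₀² + 2aΔx = 0² + 2·1.5·5 = 15.0 → v = 3.87 m/s
t = (v − v₀)/a = (3.87 − 0)/1.5 = 2.58 s

Phase 2 (decelerating): v₀ = 3.87 m/s, a = -1.6 m/s².
v = v₀ + at = 3.87 + (-1.6)(1) = 2.27 m/s
Δx = v₀t + ½at² = 3.87·1 + 0.5·-1.6·1² = 3.07 m

Phase 3 (accelerating): v₀ = 2.27 m/s, a = 1.6 m/s².
v = v₀ + at = 2.27 + (1.6)(10.5) = 19.1 m/s
Δx = v₀t + ½at² = 2.27·10.5 + 0.5·1.6·10.5² = 112 m
Total distance = 5.00 + 3.07 + 112 = 120 m

120.14 m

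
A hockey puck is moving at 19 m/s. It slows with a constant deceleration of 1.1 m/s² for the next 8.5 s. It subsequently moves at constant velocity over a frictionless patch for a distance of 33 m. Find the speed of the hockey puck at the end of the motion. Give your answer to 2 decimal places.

Phase 1 (decelerating): v₀ = 19.0 m/s, a = -1.1 m/s².
v = v₀ + at = 19.0 + (-1.1)(8.5) = 9.65 m/s
Δx = v₀t + ½at² = 19.0·8.5 + 0.5·-1.1·8.5² = 122 m

Phase 2 (constant speed): v₀ = 9.65 m/s, a = 0 m/s².
Constant speed: t = d/v = 33/9.65 = 3.42 s
Final speed = 9.65 m/s

9.65 m/s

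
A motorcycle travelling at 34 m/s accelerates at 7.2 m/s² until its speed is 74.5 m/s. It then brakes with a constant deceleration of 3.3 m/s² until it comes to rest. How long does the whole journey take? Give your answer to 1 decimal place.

Phase 1 (accelerating): v₀ = 34.0 m/s, a = 7.2 m/s².
v = v₀ + at → t = (74.5 − 34.0) / 7.2 = 5.62 s
v² = v₀² + 2aΔx → Δx = (74.5² − 34.0²)/(2·7.2) = 305 m

Phase 2 (decelerating): v₀ = 74.5 m/s, a = -3.3 m/s².
v = v₀ + at → t = (0 − 74.5) / -3.3 = 22.6 s
v² = v₀² + 2aΔx → Δx = (0² − 74.5²)/(2·-3.3) = 841 m
Total time = 5.62 + 22.6 = 28.2 s

28.2 s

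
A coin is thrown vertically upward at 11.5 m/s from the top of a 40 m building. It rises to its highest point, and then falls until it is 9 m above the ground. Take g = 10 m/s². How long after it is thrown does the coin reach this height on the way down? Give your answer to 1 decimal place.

3.9 s

Phase 1 (rising): v₀ = 11.5 m/s, a = -10 m/s².
v = v₀ + at → t = (0 − 11.5) / -10 = 1.15 s
v² = v₀² + 2aΔx → Δx = (0² − 11.5²)/(2·-10) = 6.61 m

Phase 2 (falling): v₀ = 0 m/s, a = -10 m/s².
Falls 37.6 m from rest: t = √(2·37.6/10) = 2.74 s; v = g·t = 27.4 m/s.
Total time = 1.15 + 2.74 = 3.89 s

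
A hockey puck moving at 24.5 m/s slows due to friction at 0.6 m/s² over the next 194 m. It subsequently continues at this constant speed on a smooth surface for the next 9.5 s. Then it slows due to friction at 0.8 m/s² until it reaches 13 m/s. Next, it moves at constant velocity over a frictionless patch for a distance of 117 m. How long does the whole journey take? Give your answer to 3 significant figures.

Phase 1 (decelerating): v₀ = 24.5 m/s, a = -0.6 m/s².
v² = v₀² + 2aΔx = 24.5² + 2·-0.6·194 = 367 → v = 19.2 m/s
t = (v − v₀)/a = (19.2 − 24.5)/-0.6 = 8.89 s

Phase 2 (constant speed): v₀ = 19.2 m/s, a = 0 m/s².
v = v₀ + at = 19.2 + (0)(9.5) = 19.2 m/s
Δx = v₀t + ½at² = 19.2·9.5 + 0.5·0·9.5² = 182 m

Phase 3 (decelerating): v₀ = 19.2 m/s, a = -0.8 m/s².
v = v₀ + at → t = (13 − 19.2) / -0.8 = 7.71 s
v² = v₀² + 2aΔx → Δx = (13² − 19.2²)/(2·-0.8) = 124 m

Phase 4 (constant speed): v₀ = 13.0 m/s, a = 0 m/s².
Constant speed: t = d/v = 117/13.0 = 9.00 s
Total time = 8.89 + 9.50 + 7.71 + 9.00 = 35.1 s

35.1 s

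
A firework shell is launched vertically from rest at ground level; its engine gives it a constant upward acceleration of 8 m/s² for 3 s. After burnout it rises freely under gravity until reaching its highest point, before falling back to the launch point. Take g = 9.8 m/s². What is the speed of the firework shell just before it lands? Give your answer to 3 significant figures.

Phase 1 (powered ascent): v₀ = 0 m/s, a = 8 m/s².
v = v₀ + at = 0 + (8)(3) = 24.0 m/s
Δx = v₀t + ½at² = 0·3 + 0.5·8·3² = 36.0 m

Phase 2 (coasting upward): v₀ = 24.0 m/s, a = -9.8 m/s².
v = v₀ + at → t = (0 − 24.0) / -9.8 = 2.45 s
v² = v₀² + 2aΔx → Δx = (0² − 24.0²)/(2·-9.8) = 29.4 m

Phase 3 (free fall): v₀ = 0 m/s, a = -9.8 m/s².
Falls 65.4 m from rest: t = √(2·65.4/9.8) = 3.65 s; v = g·t = 35.8 m/s.
Impact speed = 35.8 m/s

35.8 m/s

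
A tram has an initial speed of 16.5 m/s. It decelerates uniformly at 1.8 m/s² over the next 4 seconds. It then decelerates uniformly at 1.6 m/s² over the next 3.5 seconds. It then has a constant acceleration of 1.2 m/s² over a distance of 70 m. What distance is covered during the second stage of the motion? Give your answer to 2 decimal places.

22.75 m

Phase 1 (decelerating): v₀ = 16.5 m/s, a = -1.8 m/s².
v = v₀ + at = 16.5 + (-1.8)(4) = 9.30 m/s
Δx = v₀t + ½at² = 16.5·4 + 0.5·-1.8·4² = 51.6 m

Phase 2 (decelerating): v₀ = 9.30 m/s, a = -1.6 m/s².
v = v₀ + at = 9.30 + (-1.6)(3.5) = 3.70 m/s
Δx = v₀t + ½at² = 9.30·3.5 + 0.5·-1.6·3.5² = 22.8 m
Distance in phase 2 = 22.8 m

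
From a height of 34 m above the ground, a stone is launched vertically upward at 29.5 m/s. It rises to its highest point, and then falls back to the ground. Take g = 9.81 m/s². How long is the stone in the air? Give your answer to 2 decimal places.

Phase 1 (rising): v₀ = 29.5 m/s, a = -9.81 m/s².
v = v₀ + at → t = (0 − 29.5) / -9.81 = 3.01 s
v² = v₀² + 2aΔx → Δx = (0² − 29.5²)/(2·-9.81) = 44.4 m

Phase 2 (falling): v₀ = 0 m/s, a = -9.81 m/s².
Falls 78.4 m from rest: t = √(2·78.4/9.81) = 4.00 s; v = g·t = 39.2 m/s.
Total time = 3.01 + 4.00 = 7.00 s

7.00 s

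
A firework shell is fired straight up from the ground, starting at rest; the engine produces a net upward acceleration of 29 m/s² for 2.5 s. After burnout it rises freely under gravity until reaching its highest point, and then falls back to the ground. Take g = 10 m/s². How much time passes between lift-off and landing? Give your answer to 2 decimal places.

18.16 s

Phase 1 (powered ascent): v₀ = 0 m/s, a = 29 m/s².
v = v₀ + at = 0 + (29)(2.5) = 72.5 m/s
Δx = v₀t + ½at² = 0·2.5 + 0.5·29·2.5² = 90.6 m

Phase 2 (coasting upward): v₀ = 72.5 m/s, a = -10 m/s².
v = v₀ + at → t = (0 − 72.5) / -10 = 7.25 s
v² = v₀² + 2aΔx → Δx = (0² − 72.5²)/(2·-10) = 263 m

Phase 3 (free fall): v₀ = 0 m/s, a = -10 m/s².
Falls 353 m from rest: t = √(2·353/10) = 8.41 s; v = g·t = 84.1 m/s.
Total time = 2.50 + 7.25 + 8.41 = 18.2 s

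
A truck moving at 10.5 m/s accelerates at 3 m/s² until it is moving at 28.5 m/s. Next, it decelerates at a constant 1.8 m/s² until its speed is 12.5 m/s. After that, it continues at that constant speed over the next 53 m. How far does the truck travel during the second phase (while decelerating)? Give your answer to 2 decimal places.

Phase 1 (accelerating): v₀ = 10.5 m/s, a = 3 m/s².
v = v₀ + at → t = (28.5 − 10.5) / 3 = 6.00 s
v² = v₀² + 2aΔx → Δx = (28.5² − 10.5²)/(2·3) = 117 m

Phase 2 (decelerating): v₀ = 28.5 m/s, a = -1.8 m/s².
v = v₀ + at → t = (12.5 − 28.5) / -1.8 = 8.89 s
v² = v₀² + 2aΔx → Δx = (12.5² − 28.5²)/(2·-1.8) = 182 m
Distance in phase 2 = 182 m

182.22 m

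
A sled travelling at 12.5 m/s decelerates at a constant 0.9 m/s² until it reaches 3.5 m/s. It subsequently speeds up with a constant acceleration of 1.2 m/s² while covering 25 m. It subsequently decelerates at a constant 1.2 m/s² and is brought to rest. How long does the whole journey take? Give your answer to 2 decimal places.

21.25 s

Phase 1 (decelerating): v₀ = 12.5 m/s, a = -0.9 m/s².
v = v₀ + at → t = (3.5 − 12.5) / -0.9 = 10.0 s
v² = v₀² + 2aΔx → Δx = (3.5² − 12.5²)/(2·-0.9) = 80.0 m

Phase 2 (accelerating): v₀ = 3.50 m/s, a = 1.2 m/s².
v² = v₀² + 2aΔx = 3.50² + 2·1.2·25 = 72.2 → v = 8.50 m/s
t = (v − v₀)/a = (8.50 − 3.50)/1.2 = 4.17 s

Phase 3 (decelerating): v₀ = 8.50 m/s, a = -1.2 m/s².
v = v₀ + at → t = (0 − 8.50) / -1.2 = 7.08 s
v² = v₀² + 2aΔx → Δx = (0² − 8.50²)/(2·-1.2) = 30.1 m
Total time = 10.0 + 4.17 + 7.08 = 21.2 s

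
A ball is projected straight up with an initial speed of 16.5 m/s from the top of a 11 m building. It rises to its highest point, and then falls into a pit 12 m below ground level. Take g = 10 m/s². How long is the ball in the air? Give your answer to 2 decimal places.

4.36 s

Phase 1 (rising): v₀ = 16.5 m/s, a = -10 m/s².
v = v₀ + at → t = (0 − 16.5) / -10 = 1.65 s
v² = v₀² + 2aΔx → Δx = (0² − 16.5²)/(2·-10) = 13.6 m

Phase 2 (falling): v₀ = 0 m/s, a = -10 m/s².
Falls 36.6 m from rest: t = √(2·36.6/10) = 2.71 s; v = g·t = 27.1 m/s.
Total time = 1.65 + 2.71 = 4.36 s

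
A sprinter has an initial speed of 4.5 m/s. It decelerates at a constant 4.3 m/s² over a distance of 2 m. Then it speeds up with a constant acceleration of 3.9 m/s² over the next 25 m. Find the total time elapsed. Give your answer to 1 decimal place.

3.8 s

Phase 1 (decelerating): v₀ = 4.50 m/s, a = -4.3 m/s².
v² = v₀² + 2aΔx = 4.50² + 2·-4.3·2 = 3.05 → v = 1.75 m/s
t = (v − v₀)/a = (1.75 − 4.50)/-4.3 = 0.640 s

Phase 2 (accelerating): v₀ = 1.75 m/s, a = 3.9 m/s².
v² = v₀² + 2aΔx = 1.75² + 2·3.9·25 = 198 → v = 14.1 m/s
t = (v − v₀)/a = (14.1 − 1.75)/3.9 = 3.16 s
Total time = 0.640 + 3.16 = 3.80 s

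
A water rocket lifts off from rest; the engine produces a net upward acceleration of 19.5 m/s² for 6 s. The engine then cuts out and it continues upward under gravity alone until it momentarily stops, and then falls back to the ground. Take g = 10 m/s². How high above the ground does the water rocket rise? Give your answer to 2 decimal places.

Phase 1 (powered ascent): v₀ = 0 m/s, a = 19.5 m/s².
v = v₀ + at = 0 + (19.5)(6) = 117 m/s
Δx = v₀t + ½at² = 0·6 + 0.5·19.5·6² = 351 m

Phase 2 (coasting upward): v₀ = 117 m/s, a = -10 m/s².
v = v₀ + at → t = (0 − 117) / -10 = 11.7 s
v² = v₀² + 2aΔx → Δx = (0² − 117²)/(2·-10) = 684 m
Maximum height = 351 + 684 = 1040 m

1035.45 m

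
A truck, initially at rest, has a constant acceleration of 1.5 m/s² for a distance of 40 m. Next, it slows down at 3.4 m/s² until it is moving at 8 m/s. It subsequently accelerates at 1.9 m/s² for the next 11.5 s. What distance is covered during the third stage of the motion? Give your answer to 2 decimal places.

217.64 m

Phase 1 (accelerating): v₀ = 0 m/s, a = 1.5 m/s².
v² = v₀² + 2aΔx = 0² + 2·1.5·40 = 120 → v = 11.0 m/s
t = (v − v₀)/a = (11.0 − 0)/1.5 = 7.30 s

Phase 2 (decelerating): v₀ = 11.0 m/s, a = -3.4 m/s².
v = v₀ + at → t = (8 − 11.0) / -3.4 = 0.869 s
v² = v₀² + 2aΔx → Δx = (8² − 11.0²)/(2·-3.4) = 8.24 m

Phase 3 (accelerating): v₀ = 8.00 m/s, a = 1.9 m/s².
v = v₀ + at = 8.00 + (1.9)(11.5) = 29.8 m/s
Δx = v₀t + ½at² = 8.00·11.5 + 0.5·1.9·11.5² = 218 m
Distance in phase 3 = 218 m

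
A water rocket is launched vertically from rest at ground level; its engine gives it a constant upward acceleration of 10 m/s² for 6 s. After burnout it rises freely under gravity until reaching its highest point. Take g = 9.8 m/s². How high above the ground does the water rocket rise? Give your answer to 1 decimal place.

363.7 m

Phase 1 (powered ascent): v₀ = 0 m/s, a = 10 m/s².
v = v₀ + at = 0 + (10)(6) = 60.0 m/s
Δx = v₀t + ½at² = 0·6 + 0.5·10·6² = 180 m

Phase 2 (coasting upward): v₀ = 60.0 m/s, a = -9.8 m/s².
v = v₀ + at → t = (0 − 60.0) / -9.8 = 6.12 s
v² = v₀² + 2aΔx → Δx = (0² − 60.0²)/(2·-9.8) = 184 m
Maximum height = 180 + 184 = 364 m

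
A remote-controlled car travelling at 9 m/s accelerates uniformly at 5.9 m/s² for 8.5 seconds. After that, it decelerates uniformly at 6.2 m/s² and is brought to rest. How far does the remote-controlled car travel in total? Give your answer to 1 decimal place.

Phase 1 (accelerating): v₀ = 9.00 m/s, a = 5.9 m/s².
v = v₀ + at = 9.00 + (5.9)(8.5) = 59.2 m/s
Δx = v₀t + ½at² = 9.00·8.5 + 0.5·5.9·8.5² = 290 m

Phase 2 (decelerating): v₀ = 59.2 m/s, a = -6.2 m/s².
v = v₀ + at → t = (0 − 59.2) / -6.2 = 9.54 s
v² = v₀² + 2aΔx → Δx = (0² − 59.2²)/(2·-6.2) = 282 m
Total distance = 290 + 282 = 572 m

571.8 m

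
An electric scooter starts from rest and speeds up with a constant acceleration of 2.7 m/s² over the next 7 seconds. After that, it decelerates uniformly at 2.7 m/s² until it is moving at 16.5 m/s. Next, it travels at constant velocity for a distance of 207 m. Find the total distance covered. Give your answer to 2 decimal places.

Phase 1 (accelerating): v₀ = 0 m/s, a = 2.7 m/s².
v = v₀ + at = 0 + (2.7)(7) = 18.9 m/s
Δx = v₀t + ½at² = 0·7 + 0.5·2.7·7² = 66.2 m

Phase 2 (decelerating): v₀ = 18.9 m/s, a = -2.7 m/s².
v = v₀ + at → t = (16.5 − 18.9) / -2.7 = 0.889 s
v² = v₀² + 2aΔx → Δx = (16.5² − 18.9²)/(2·-2.7) = 15.7 m

Phase 3 (constant speed): v₀ = 16.5 m/s, a = 0 m/s².
Constant speed: t = d/v = 207/16.5 = 12.5 s
Total distance = 66.2 + 15.7 + 207 = 289 m

288.88 m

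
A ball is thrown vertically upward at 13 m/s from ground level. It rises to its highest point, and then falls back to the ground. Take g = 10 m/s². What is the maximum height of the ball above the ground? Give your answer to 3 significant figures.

8.45 m

Phase 1 (rising): v₀ = 13.0 m/s, a = -10 m/s².
v = v₀ + at → t = (0 − 13.0) / -10 = 1.30 s
v² = v₀² + 2aΔx → Δx = (0² − 13.0²)/(2·-10) = 8.45 m
Maximum height = 8.45 m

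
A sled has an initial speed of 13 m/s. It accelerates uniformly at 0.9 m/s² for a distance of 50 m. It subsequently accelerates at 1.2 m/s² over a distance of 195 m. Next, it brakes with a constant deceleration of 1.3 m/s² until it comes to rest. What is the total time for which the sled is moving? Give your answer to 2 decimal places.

33.24 s

Phase 1 (accelerating): v₀ = 13.0 m/s, a = 0.9 m/s².
v² = v₀² + 2aΔx = 13.0² + 2·0.9·50 = 259 → v = 16.1 m/s
t = (v − v₀)/a = (16.1 − 13.0)/0.9 = 3.44 s

Phase 2 (accelerating): v₀ = 16.1 m/s, a = 1.2 m/s².
v² = v₀² + 2aΔx = 16.1² + 2·1.2·195 = 727 → v = 27.0 m/s
t = (v − v₀)/a = (27.0 − 16.1)/1.2 = 9.06 s

Phase 3 (decelerating): v₀ = 27.0 m/s, a = -1.3 m/s².
v = v₀ + at → t = (0 − 27.0) / -1.3 = 20.7 s
v² = v₀² + 2aΔx → Δx = (0² − 27.0²)/(2·-1.3) = 280 m
Total time = 3.44 + 9.06 + 20.7 = 33.2 s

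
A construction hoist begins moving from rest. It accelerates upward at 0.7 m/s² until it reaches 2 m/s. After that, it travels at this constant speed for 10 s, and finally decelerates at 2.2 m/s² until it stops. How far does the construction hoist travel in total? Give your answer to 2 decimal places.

23.77 m

Phase 1 (accelerating): v₀ = 0 m/s, a = 0.7 m/s².
v = v₀ + at → t = (2 − 0) / 0.7 = 2.86 s
v² = v₀² + 2aΔx → Δx = (2² − 0²)/(2·0.7) = 2.86 m

Phase 2 (constant speed): v₀ = 2.00 m/s, a = 0 m/s².
v = v₀ + at = 2.00 + (0)(10) = 2.00 m/s
Δx = v₀t + ½at² = 2.00·10 + 0.5·0·10² = 20.0 m

Phase 3 (decelerating): v₀ = 2.00 m/s, a = -2.2 m/s².
v = v₀ + at → t = (0 − 2.00) / -2.2 = 0.909 s
v² = v₀² + 2aΔx → Δx = (0² − 2.00²)/(2·-2.2) = 0.909 m
Total distance = 2.86 + 20.0 + 0.909 = 23.8 m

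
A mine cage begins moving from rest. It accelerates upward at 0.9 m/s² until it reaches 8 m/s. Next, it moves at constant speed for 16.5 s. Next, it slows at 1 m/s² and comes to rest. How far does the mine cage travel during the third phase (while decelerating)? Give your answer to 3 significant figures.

Phase 1 (accelerating): v₀ = 0 m/s, a = 0.9 m/s².
v = v₀ + at → t = (8 − 0) / 0.9 = 8.89 s
v² = v₀² + 2aΔx → Δx = (8² − 0²)/(2·0.9) = 35.6 m

Phase 2 (constant speed): v₀ = 8.00 m/s, a = 0 m/s².
v = v₀ + at = 8.00 + (0)(16.5) = 8.00 m/s
Δx = v₀t + ½at² = 8.00·16.5 + 0.5·0·16.5² = 132 m

Phase 3 (decelerating): v₀ = 8.00 m/s, a = -1 m/s².
v = v₀ + at → t = (0 − 8.00) / -1 = 8.00 s
v² = v₀² + 2aΔx → Δx = (0² − 8.00²)/(2·-1) = 32.0 m
Distance in phase 3 = 32.0 m

32.0 m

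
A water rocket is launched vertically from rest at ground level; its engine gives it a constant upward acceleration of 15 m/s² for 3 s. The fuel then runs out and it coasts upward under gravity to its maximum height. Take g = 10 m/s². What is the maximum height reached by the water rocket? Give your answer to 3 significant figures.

169 m

Phase 1 (powered ascent): v₀ = 0 m/s, a = 15 m/s².
v = v₀ + at = 0 + (15)(3) = 45.0 m/s
Δx = v₀t + ½at² = 0·3 + 0.5·15·3² = 67.5 m

Phase 2 (coasting upward): v₀ = 45.0 m/s, a = -10 m/s².
v = v₀ + at → t = (0 − 45.0) / -10 = 4.50 s
v² = v₀² + 2aΔx → Δx = (0² − 45.0²)/(2·-10) = 101 m
Maximum height = 67.5 + 101 = 169 m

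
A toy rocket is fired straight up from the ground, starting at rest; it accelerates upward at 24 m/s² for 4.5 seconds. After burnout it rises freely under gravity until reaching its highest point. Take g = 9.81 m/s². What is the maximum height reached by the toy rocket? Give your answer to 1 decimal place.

837.5 m

Phase 1 (powered ascent): v₀ = 0 m/s, a = 24 m/s².
v = v₀ + at = 0 + (24)(4.5) = 108 m/s
Δx = v₀t + ½at² = 0·4.5 + 0.5·24·4.5² = 243 m

Phase 2 (coasting upward): v₀ = 108 m/s, a = -9.81 m/s².
v = v₀ + at → t = (0 − 108) / -9.81 = 11.0 s
v² = v₀² + 2aΔx → Δx = (0² − 108²)/(2·-9.81) = 594 m
Maximum height = 243 + 594 = 837 m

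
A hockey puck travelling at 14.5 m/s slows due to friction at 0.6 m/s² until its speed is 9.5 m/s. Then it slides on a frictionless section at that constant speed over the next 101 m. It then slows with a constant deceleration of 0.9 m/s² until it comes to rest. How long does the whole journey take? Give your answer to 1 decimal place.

Phase 1 (decelerating): v₀ = 14.5 m/s, a = -0.6 m/s².
v = v₀ + at → t = (9.5 − 14.5) / -0.6 = 8.33 s
v² = v₀² + 2aΔx → Δx = (9.5² − 14.5²)/(2·-0.6) = 100 m

Phase 2 (constant speed): v₀ = 9.50 m/s, a = 0 m/s².
Constant speed: t = d/v = 101/9.50 = 10.6 s

Phase 3 (decelerating): v₀ = 9.50 m/s, a = -0.9 m/s².
v = v₀ + at → t = (0 − 9.50) / -0.9 = 10.6 s
v² = v₀² + 2aΔx → Δx = (0² − 9.50²)/(2·-0.9) = 50.1 m
Total time = 8.33 + 10.6 + 10.6 = 29.5 s

29.5 s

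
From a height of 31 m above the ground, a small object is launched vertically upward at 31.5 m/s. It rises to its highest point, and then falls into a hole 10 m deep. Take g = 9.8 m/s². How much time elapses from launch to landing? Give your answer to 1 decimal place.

7.5 s

Phase 1 (rising): v₀ = 31.5 m/s, a = -9.8 m/s².
v = v₀ + at → t = (0 − 31.5) / -9.8 = 3.21 s
v² = v₀² + 2aΔx → Δx = (0² − 31.5²)/(2·-9.8) = 50.6 m

Phase 2 (falling): v₀ = 0 m/s, a = -9.8 m/s².
Falls 91.6 m from rest: t = √(2·91.6/9.8) = 4.32 s; v = g·t = 42.4 m/s.
Total time = 3.21 + 4.32 = 7.54 s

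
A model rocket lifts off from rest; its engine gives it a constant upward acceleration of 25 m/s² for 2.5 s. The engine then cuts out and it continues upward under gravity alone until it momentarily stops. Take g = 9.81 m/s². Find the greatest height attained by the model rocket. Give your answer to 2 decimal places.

Phase 1 (powered ascent): v₀ = 0 m/s, a = 25 m/s².
v = v₀ + at = 0 + (25)(2.5) = 62.5 m/s
Δx = v₀t + ½at² = 0·2.5 + 0.5·25·2.5² = 78.1 m

Phase 2 (coasting upward): v₀ = 62.5 m/s, a = -9.81 m/s².
v = v₀ + at → t = (0 − 62.5) / -9.81 = 6.37 s
v² = v₀² + 2aΔx → Δx = (0² − 62.5²)/(2·-9.81) = 199 m
Maximum height = 78.1 + 199 = 277 m

277.22 m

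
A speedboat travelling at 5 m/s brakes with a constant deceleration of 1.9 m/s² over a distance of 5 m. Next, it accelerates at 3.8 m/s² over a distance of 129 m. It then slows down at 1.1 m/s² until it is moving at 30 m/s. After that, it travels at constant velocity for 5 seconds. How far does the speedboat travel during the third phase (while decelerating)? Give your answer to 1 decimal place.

Phase 1 (decelerating): v₀ = 5.00 m/s, a = -1.9 m/s².
v² = v₀² + 2aΔx = 5.00² + 2·-1.9·5 = 6.00 → v = 2.45 m/s
t = (v − v₀)/a = (2.45 − 5.00)/-1.9 = 1.34 s

Phase 2 (accelerating): v₀ = 2.45 m/s, a = 3.8 m/s².
v² = v₀² + 2aΔx = 2.45² + 2·3.8·129 = 986 → v = 31.4 m/s
t = (v − v₀)/a = (31.4 − 2.45)/3.8 = 7.62 s

Phase 3 (decelerating): v₀ = 31.4 m/s, a = -1.1 m/s².
v = v₀ + at → t = (30 − 31.4) / -1.1 = 1.28 s
v² = v₀² + 2aΔx → Δx = (30² − 31.4²)/(2·-1.1) = 39.3 m
Distance in phase 3 = 39.3 m

39.3 m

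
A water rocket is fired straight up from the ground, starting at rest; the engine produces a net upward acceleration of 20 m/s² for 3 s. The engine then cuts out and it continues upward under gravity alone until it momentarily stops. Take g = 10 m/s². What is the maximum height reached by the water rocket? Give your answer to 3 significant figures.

Phase 1 (powered ascent): v₀ = 0 m/s, a = 20 m/s².
v = v₀ + at = 0 + (20)(3) = 60.0 m/s
Δx = v₀t + ½at² = 0·3 + 0.5·20·3² = 90.0 m

Phase 2 (coasting upward): v₀ = 60.0 m/s, a = -10 m/s².
v = v₀ + at → t = (0 − 60.0) / -10 = 6.00 s
v² = v₀² + 2aΔx → Δx = (0² − 60.0²)/(2·-10) = 180 m
Maximum height = 90.0 + 180 = 270 m

270 m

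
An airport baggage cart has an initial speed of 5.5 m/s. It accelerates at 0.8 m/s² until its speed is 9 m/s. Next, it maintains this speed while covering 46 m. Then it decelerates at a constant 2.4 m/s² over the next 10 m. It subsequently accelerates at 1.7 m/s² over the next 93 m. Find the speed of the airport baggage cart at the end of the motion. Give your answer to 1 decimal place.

Phase 1 (accelerating): v₀ = 5.50 m/s, a = 0.8 m/s².
v = v₀ + at → t = (9 − 5.50) / 0.8 = 4.38 s
v² = v₀² + 2aΔx → Δx = (9² − 5.50²)/(2·0.8) = 31.7 m

Phase 2 (constant speed): v₀ = 9.00 m/s, a = 0 m/s².
Constant speed: t = d/v = 46/9.00 = 5.11 s

Phase 3 (decelerating): v₀ = 9.00 m/s, a = -2.4 m/s².
v² = v₀² + 2aΔx = 9.00² + 2·-2.4·10 = 33.0 → v = 5.74 m/s
t = (v − v₀)/a = (5.74 − 9.00)/-2.4 = 1.36 s

Phase 4 (accelerating): v₀ = 5.74 m/s, a = 1.7 m/s².
v² = v₀² + 2aΔx = 5.74² + 2·1.7·93 = 349 → v = 18.7 m/s
t = (v − v₀)/a = (18.7 − 5.74)/1.7 = 7.61 s
Final speed = 18.7 m/s

18.7 m/s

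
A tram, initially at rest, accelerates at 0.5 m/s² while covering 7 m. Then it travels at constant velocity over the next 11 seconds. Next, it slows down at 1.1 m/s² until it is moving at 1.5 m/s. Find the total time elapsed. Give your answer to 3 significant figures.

17.3 s

Phase 1 (accelerating): v₀ = 0 m/s, a = 0.5 m/s².
v² = v₀² + 2aΔx = 0² + 2·0.5·7 = 7.00 → v = 2.65 m/s
t = (v − v₀)/a = (2.65 − 0)/0.5 = 5.29 s

Phase 2 (constant speed): v₀ = 2.65 m/s, a = 0 m/s².
v = v₀ + at = 2.65 + (0)(11) = 2.65 m/s
Δx = v₀t + ½at² = 2.65·11 + 0.5·0·11² = 29.1 m

Phase 3 (decelerating): v₀ = 2.65 m/s, a = -1.1 m/s².
v = v₀ + at → t = (1.5 − 2.65) / -1.1 = 1.04 s
v² = v₀² + 2aΔx → Δx = (1.5² − 2.65²)/(2·-1.1) = 2.16 m
Total time = 5.29 + 11.0 + 1.04 = 17.3 s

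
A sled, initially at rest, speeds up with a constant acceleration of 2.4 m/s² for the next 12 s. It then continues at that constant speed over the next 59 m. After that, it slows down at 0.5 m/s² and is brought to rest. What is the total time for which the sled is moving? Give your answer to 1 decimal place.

Phase 1 (accelerating): v₀ = 0 m/s, a = 2.4 m/s².
v = v₀ + at = 0 + (2.4)(12) = 28.8 m/s
Δx = v₀t + ½at² = 0·12 + 0.5·2.4·12² = 173 m

Phase 2 (constant speed): v₀ = 28.8 m/s, a = 0 m/s².
Constant speed: t = d/v = 59/28.8 = 2.05 s

Phase 3 (decelerating): v₀ = 28.8 m/s, a = -0.5 m/s².
v = v₀ + at → t = (0 − 28.8) / -0.5 = 57.6 s
v² = v₀² + 2aΔx → Δx = (0² − 28.8²)/(2·-0.5) = 829 m
Total time = 12.0 + 2.05 + 57.6 = 71.6 s

71.6 s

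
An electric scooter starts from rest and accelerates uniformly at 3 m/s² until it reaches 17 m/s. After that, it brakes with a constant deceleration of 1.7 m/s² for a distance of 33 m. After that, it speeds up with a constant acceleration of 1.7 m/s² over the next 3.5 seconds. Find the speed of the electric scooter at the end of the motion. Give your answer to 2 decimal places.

19.25 m/s

Phase 1 (accelerating): v₀ = 0 m/s, a = 3 m/s².
v = v₀ + at → t = (17 − 0) / 3 = 5.67 s
v² = v₀² + 2aΔx → Δx = (17² − 0²)/(2·3) = 48.2 m

Phase 2 (decelerating): v₀ = 17.0 m/s, a = -1.7 m/s².
v² = v₀² + 2aΔx = 17.0² + 2·-1.7·33 = 177 → v = 13.3 m/s
t = (v − v₀)/a = (13.3 − 17.0)/-1.7 = 2.18 s

Phase 3 (accelerating): v₀ = 13.3 m/s, a = 1.7 m/s².
v = v₀ + at = 13.3 + (1.7)(3.5) = 19.2 m/s
Δx = v₀t + ½at² = 13.3·3.5 + 0.5·1.7·3.5² = 57.0 m
Final speed = 19.2 m/s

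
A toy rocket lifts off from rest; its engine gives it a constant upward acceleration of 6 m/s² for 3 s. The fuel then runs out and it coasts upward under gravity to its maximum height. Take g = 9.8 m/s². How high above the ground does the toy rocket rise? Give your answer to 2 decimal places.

43.53 m

Phase 1 (powered ascent): v₀ = 0 m/s, a = 6 m/s².
v = v₀ + at = 0 + (6)(3) = 18.0 m/s
Δx = v₀t + ½at² = 0·3 + 0.5·6·3² = 27.0 m

Phase 2 (coasting upward): v₀ = 18.0 m/s, a = -9.8 m/s².
v = v₀ + at → t = (0 − 18.0) / -9.8 = 1.84 s
v² = v₀² + 2aΔx → Δx = (0² − 18.0²)/(2·-9.8) = 16.5 m
Maximum height = 27.0 + 16.5 = 43.5 m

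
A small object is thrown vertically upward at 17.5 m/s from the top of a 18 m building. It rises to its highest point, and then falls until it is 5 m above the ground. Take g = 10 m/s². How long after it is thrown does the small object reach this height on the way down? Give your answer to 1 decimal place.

4.1 s

Phase 1 (rising): v₀ = 17.5 m/s, a = -10 m/s².
v = v₀ + at → t = (0 − 17.5) / -10 = 1.75 s
v² = v₀² + 2aΔx → Δx = (0² − 17.5²)/(2·-10) = 15.3 m

Phase 2 (falling): v₀ = 0 m/s, a = -10 m/s².
Falls 28.3 m from rest: t = √(2·28.3/10) = 2.38 s; v = g·t = 23.8 m/s.
Total time = 1.75 + 2.38 = 4.13 s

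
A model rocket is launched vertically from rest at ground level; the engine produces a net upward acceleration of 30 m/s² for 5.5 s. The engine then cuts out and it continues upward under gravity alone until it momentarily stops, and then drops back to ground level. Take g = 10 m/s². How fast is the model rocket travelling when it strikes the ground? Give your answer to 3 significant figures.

191 m/s

Phase 1 (powered ascent): v₀ = 0 m/s, a = 30 m/s².
v = v₀ + at = 0 + (30)(5.5) = 165 m/s
Δx = v₀t + ½at² = 0·5.5 + 0.5·30·5.5² = 454 m

Phase 2 (coasting upward): v₀ = 165 m/s, a = -10 m/s².
v = v₀ + at → t = (0 − 165) / -10 = 16.5 s
v² = v₀² + 2aΔx → Δx = (0² − 165²)/(2·-10) = 1360 m

Phase 3 (free fall): v₀ = 0 m/s, a = -10 m/s².
Falls 1820 m from rest: t = √(2·1820/10) = 19.1 s; v = g·t = 191 m/s.
Impact speed = 191 m/s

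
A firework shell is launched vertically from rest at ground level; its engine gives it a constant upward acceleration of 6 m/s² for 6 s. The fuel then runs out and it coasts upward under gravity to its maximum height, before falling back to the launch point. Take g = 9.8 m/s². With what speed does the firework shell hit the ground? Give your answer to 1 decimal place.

Phase 1 (powered ascent): v₀ = 0 m/s, a = 6 m/s².
v = v₀ + at = 0 + (6)(6) = 36.0 m/s
Δx = v₀t + ½at² = 0·6 + 0.5·6·6² = 108 m

Phase 2 (coasting upward): v₀ = 36.0 m/s, a = -9.8 m/s².
v = v₀ + at → t = (0 − 36.0) / -9.8 = 3.67 s
v² = v₀² + 2aΔx → Δx = (0² − 36.0²)/(2·-9.8) = 66.1 m

Phase 3 (free fall): v₀ = 0 m/s, a = -9.8 m/s².
Falls 174 m from rest: t = √(2·174/9.8) = 5.96 s; v = g·t = 58.4 m/s.
Impact speed = 58.4 m/s

58.4 m/s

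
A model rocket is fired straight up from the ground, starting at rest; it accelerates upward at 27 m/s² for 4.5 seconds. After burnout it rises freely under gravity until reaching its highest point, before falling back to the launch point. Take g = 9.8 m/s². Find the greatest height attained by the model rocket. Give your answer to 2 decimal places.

Phase 1 (powered ascent): v₀ = 0 m/s, a = 27 m/s².
v = v₀ + at = 0 + (27)(4.5) = 122 m/s
Δx = v₀t + ½at² = 0·4.5 + 0.5·27·4.5² = 273 m

Phase 2 (coasting upward): v₀ = 122 m/s, a = -9.8 m/s².
v = v₀ + at → t = (0 − 122) / -9.8 = 12.4 s
v² = v₀² + 2aΔx → Δx = (0² − 122²)/(2·-9.8) = 753 m
Maximum height = 273 + 753 = 1030 m

1026.55 m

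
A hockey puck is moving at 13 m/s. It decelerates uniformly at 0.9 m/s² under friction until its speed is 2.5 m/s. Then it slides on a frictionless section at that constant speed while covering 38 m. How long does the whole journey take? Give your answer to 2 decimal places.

Phase 1 (decelerating): v₀ = 13.0 m/s, a = -0.9 m/s².
v = v₀ + at → t = (2.5 − 13.0) / -0.9 = 11.7 s
v² = v₀² + 2aΔx → Δx = (2.5² − 13.0²)/(2·-0.9) = 90.4 m

Phase 2 (constant speed): v₀ = 2.50 m/s, a = 0 m/s².
Constant speed: t = d/v = 38/2.50 = 15.2 s
Total time = 11.7 + 15.2 = 26.9 s

26.87 s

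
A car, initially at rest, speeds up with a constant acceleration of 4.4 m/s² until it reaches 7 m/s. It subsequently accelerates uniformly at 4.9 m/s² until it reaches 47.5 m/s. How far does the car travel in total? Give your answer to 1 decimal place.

230.8 m

Phase 1 (accelerating): v₀ = 0 m/s, a = 4.4 m/s².
v = v₀ + at → t = (7 − 0) / 4.4 = 1.59 s
v² = v₀² + 2aΔx → Δx = (7² − 0²)/(2·4.4) = 5.57 m

Phase 2 (accelerating): v₀ = 7.00 m/s, a = 4.9 m/s².
v = v₀ + at → t = (47.5 − 7.00) / 4.9 = 8.27 s
v² = v₀² + 2aΔx → Δx = (47.5² − 7.00²)/(2·4.9) = 225 m
Total distance = 5.57 + 225 = 231 m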